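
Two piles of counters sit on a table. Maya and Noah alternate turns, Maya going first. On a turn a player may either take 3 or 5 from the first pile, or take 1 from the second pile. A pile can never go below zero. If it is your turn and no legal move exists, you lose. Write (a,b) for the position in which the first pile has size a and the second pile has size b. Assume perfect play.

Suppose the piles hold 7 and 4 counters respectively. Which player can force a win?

Classify positions by backward induction: terminal positions (no move available) are L. From any other position, the mover wins iff some move reaches an L.
No move ever increases a pile, so every position that can arise here has a ≤ 7 and b ≤ 4; it is enough to label the cells with 0 ≤ a ≤ 7 and 0 ≤ b ≤ 4.
Every move lowers a or b (never raises either), so fill the grid row by row in increasing a, and left to right within a row: each cell's successors are then already labelled.
      b=0  b=1  b=2  b=3  b=4
a=0:    L    W    L    W    L
a=1:    L    W    L    W    L
a=2:    L    W    L    W    L
a=3:    W    L    W    L    W
a=4:    W    L    W    L    W
a=5:    W    L    W    L    W
a=6:    W    W    W    W    W
a=7:    W    W    W    W    W
Cells with no legal move (terminal, hence L): (0,0), (1,0), (2,0).
The remaining L cells, each justified by listing all of its moves:
(0,2): L (sole option (0,1)(W) is W)
(0,4): L (sole option (0,3)(W) is W)
(1,2): L (sole option (1,1)(W) is W)
(1,4): L (sole option (1,3)(W) is W)
(2,2): L (sole option (2,1)(W) is W)
(2,4): L (sole option (2,3)(W) is W)
(3,1): L (options (0,1)(W), (3,0)(W) are all W)
(3,3): L (options (0,3)(W), (3,2)(W) are all W)
(4,1): L (options (1,1)(W), (4,0)(W) are all W)
(4,3): L (options (1,3)(W), (4,2)(W) are all W)
(5,1): L (options (2,1)(W), (0,1)(W), (5,0)(W) are all W)
(5,3): L (options (2,3)(W), (0,3)(W), (5,2)(W) are all W)
Every other cell has at least one move into one of the L cells above, so it is W.
The starting position (7,4) is W: Maya should move to (2,4), handing over an L position.

Maya wins.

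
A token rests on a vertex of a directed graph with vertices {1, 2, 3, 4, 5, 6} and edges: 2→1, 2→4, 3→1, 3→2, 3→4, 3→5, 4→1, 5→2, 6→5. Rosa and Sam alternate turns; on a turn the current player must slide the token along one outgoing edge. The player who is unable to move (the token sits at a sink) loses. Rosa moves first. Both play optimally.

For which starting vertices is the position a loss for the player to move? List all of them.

1, 5

Use the standard recursion: the mover loses at a terminal position; elsewhere, the mover wins exactly when some move hands the opponent an L position.
Every edge goes from a vertex to one that appears earlier in the order 1, 4, 2, 5, 6, 3, so processing vertices in that order labels each vertex after all of its successors.
1: no outgoing edge → L
4: →1(L), so W
2: →1(L), so W
5: →2(W) only, which is W, so L
6: →5(L), so W
3: →5(L), so W
Reading off the rows marked L gives the requested list; there are 2 such vertices.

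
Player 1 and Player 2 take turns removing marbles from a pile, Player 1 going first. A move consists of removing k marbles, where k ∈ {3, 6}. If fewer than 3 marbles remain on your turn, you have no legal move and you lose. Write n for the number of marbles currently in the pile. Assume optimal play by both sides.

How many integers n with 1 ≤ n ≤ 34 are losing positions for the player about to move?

11

Positions with no move are L. A position that does have a move is losing for the player to move precisely when every available move leads to a winning position for the opponent. Fill in the labels:
n=0: no move → L
n=1: no move → L
n=2: no move → L
n=3: →0(L), so W
n=4: →1(L), so W
n=5: →2(L), so W
n=6: →0(L), so W
n=7: →1(L), so W
n=8: →2(L), so W
n=9: →6(W), 3(W) — all W, so L
n=10: →7(W), 4(W) — all W, so L
n=11: →8(W), 5(W) — all W, so L
n=12: →9(L), so W
n=13: →10(L), so W
n=14: →11(L), so W
n=15: →9(L), so W
n=16: →10(L), so W
n=17: →11(L), so W
n=18: →15(W), 12(W) — all W, so L
n=19: →16(W), 13(W) — all W, so L
n=20: →17(W), 14(W) — all W, so L
n=21: →18(L), so W
n=22: →19(L), so W
n=23: →20(L), so W
n=24: →18(L), so W
n=25: →19(L), so W
n=26: →20(L), so W
n=27: →24(W), 21(W) — all W, so L
n=28: →25(W), 22(W) — all W, so L
n=29: →26(W), 23(W) — all W, so L
n=30: →27(L), so W
n=31: →28(L), so W
n=32: →29(L), so W
n=33: →27(L), so W
n=34: →28(L), so W
L entries with 1 ≤ n ≤ 34 (n=0 is outside the asked range and is not counted): n = 1, 2, 9, 10, 11, 18, 19, 20, 27, 28, 29; that makes 11.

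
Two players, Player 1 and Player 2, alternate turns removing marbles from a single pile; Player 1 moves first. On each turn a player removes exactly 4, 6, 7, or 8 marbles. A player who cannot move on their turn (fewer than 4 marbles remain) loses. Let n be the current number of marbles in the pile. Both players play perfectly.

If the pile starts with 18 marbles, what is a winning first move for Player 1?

Remove 4, leaving 14.

Build the W/L table. Terminal = L. A non-terminal position is W if it has a move to some L; otherwise it is L.
n=0: no move → L
n=1: no move → L
n=2: no move → L
n=3: no move → L
n=4: reaches L-position 0 → W
n=5: reaches L-position 1 → W
n=6: reaches L-position 2 → W
n=7: reaches L-position 3 → W
n=8: reaches L-position 2 → W
n=9: reaches L-position 3 → W
n=10: reaches L-position 3 → W
n=11: reaches L-position 3 → W
n=12: only reaches 8(W), 6(W), 5(W), 4(W), all W → L
n=13: only reaches 9(W), 7(W), 6(W), 5(W), all W → L
n=14: only reaches 10(W), 8(W), 7(W), 6(W), all W → L
n=15: only reaches 11(W), 9(W), 8(W), 7(W), all W → L
n=16: reaches L-position 12 → W
n=17: reaches L-position 13 → W
n=18: reaches L-position 14 → W
From 18, the L positions reachable in one move are: 14, 12. Any move reaching one of these is winning.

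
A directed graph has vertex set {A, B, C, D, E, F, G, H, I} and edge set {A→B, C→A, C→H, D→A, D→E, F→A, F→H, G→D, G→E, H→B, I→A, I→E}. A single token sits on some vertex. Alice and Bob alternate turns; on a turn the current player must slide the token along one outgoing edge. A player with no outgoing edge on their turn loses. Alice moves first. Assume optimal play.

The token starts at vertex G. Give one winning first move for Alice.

Move to E.

Work bottom-up. With no move the player to move loses. Otherwise the position is W if at least one move leads to an L position for the opponent, and L if every move leads to a W.
Every edge goes from a vertex to one that appears earlier in the order E, B, H, A, C, D, I, G, F, so processing vertices in that order labels each vertex after all of its successors.
E: no outgoing edge → L
B: no outgoing edge → L
H: →B(L), so W
A: →B(L), so W
C: →A(W), H(W) — all W, so L
D: →E(L), so W
I: →E(L), so W
G: →E(L), so W
F: →A(W), H(W) — all W, so L
From G, the L positions reachable in one move are: E.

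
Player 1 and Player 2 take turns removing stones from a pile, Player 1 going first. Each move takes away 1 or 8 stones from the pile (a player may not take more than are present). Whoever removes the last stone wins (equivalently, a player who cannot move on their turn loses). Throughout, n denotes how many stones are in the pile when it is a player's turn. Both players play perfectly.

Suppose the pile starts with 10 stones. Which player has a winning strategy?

Player 1 wins.

Build the W/L table. Terminal = L. A non-terminal position is W if it has a move to some L; otherwise it is L.
n=0: no move → L
n=1: reaches L-position 0 → W
n=2: only reaches 1(W), which is W → L
n=3: reaches L-position 2 → W
n=4: only reaches 3(W), which is W → L
n=5: reaches L-position 4 → W
n=6: only reaches 5(W), which is W → L
n=7: reaches L-position 6 → W
n=8: reaches L-position 0 → W
n=9: only reaches 8(W), 1(W), all W → L
n=10: reaches L-position 9 → W
The starting position 10 is W: Player 1 should remove 1, leaving 9, handing over an L position.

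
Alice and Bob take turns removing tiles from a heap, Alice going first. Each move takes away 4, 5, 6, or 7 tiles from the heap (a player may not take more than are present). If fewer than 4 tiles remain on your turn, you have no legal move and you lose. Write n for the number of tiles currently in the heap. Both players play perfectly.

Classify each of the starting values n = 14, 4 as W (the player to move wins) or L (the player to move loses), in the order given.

14: L, 4: W

Label each position W (a win for the player to move) or L (a loss). A position with no legal move is L; any other position is W exactly when some move reaches an L, and L when every move reaches a W.
n=0: no move → L
n=1: no move → L
n=2: no move → L
n=3: no move → L
n=4: reaches L-position 0 → W
n=5: reaches L-position 1 → W
n=6: reaches L-position 2 → W
n=7: reaches L-position 3 → W
n=8: reaches L-position 3 → W
n=9: reaches L-position 3 → W
n=10: reaches L-position 3 → W
n=11: only reaches 7(W), 6(W), 5(W), 4(W), all W → L
n=12: only reaches 8(W), 7(W), 6(W), 5(W), all W → L
n=13: only reaches 9(W), 8(W), 7(W), 6(W), all W → L
n=14: only reaches 10(W), 9(W), 8(W), 7(W), all W → L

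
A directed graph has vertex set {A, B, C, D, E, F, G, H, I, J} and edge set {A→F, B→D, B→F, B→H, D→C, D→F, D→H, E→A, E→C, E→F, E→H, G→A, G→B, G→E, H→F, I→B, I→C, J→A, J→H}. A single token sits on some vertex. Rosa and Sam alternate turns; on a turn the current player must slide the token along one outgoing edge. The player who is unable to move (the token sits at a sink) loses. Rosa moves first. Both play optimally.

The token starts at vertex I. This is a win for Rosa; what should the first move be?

Move to C.

Classify positions by backward induction: terminal positions (no move available) are L. From any other position, the mover wins iff some move reaches an L.
Every edge goes from a vertex to one that appears earlier in the order F, C, A, H, D, E, J, B, I, G, so processing vertices in that order labels each vertex after all of its successors.
F: no outgoing edge → L
C: no outgoing edge → L
A: reaches L-position F → W
H: reaches L-position F → W
D: reaches L-position C → W
E: reaches L-position C → W
J: only reaches H(W), A(W), all W → L
B: reaches L-position F → W
I: reaches L-position C → W
G: only reaches B(W), E(W), A(W), all W → L
From I, the L positions reachable in one move are: C.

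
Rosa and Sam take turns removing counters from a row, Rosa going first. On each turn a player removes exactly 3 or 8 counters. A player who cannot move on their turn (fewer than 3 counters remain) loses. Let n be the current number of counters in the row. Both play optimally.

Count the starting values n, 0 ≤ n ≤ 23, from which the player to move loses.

12

Build the W/L table. Terminal = L. A non-terminal position is W if it has a move to some L; otherwise it is L.
n=0: no move → L
n=1: no move → L
n=2: no move → L
n=3: →0(L), so W
n=4: →1(L), so W
n=5: →2(L), so W
n=6: →3(W) only, which is W, so L
n=7: →4(W) only, which is W, so L
n=8: →0(L), so W
n=9: →6(L), so W
n=10: →7(L), so W
n=11: →8(W), 3(W) — all W, so L
n=12: →9(W), 4(W) — all W, so L
n=13: →10(W), 5(W) — all W, so L
n=14: →11(L), so W
n=15: →12(L), so W
n=16: →13(L), so W
n=17: →14(W), 9(W) — all W, so L
n=18: →15(W), 10(W) — all W, so L
n=19: →11(L), so W
n=20: →17(L), so W
n=21: →18(L), so W
n=22: →19(W), 14(W) — all W, so L
n=23: →20(W), 15(W) — all W, so L
L entries with 0 ≤ n ≤ 23: n = 0, 1, 2, 6, 7, 11, 12, 13, 17, 18, 22, 23; that makes 12.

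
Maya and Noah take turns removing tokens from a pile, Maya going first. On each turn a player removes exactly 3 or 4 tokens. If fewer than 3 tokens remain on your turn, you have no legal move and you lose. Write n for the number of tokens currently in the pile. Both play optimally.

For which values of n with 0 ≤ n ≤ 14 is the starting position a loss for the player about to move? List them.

0, 1, 2, 7, 8, 9, 14

Build the W/L table. Terminal = L. A non-terminal position is W if it has a move to some L; otherwise it is L.
n=0: no move → L
n=1: no move → L
n=2: no move → L
n=3: can move to 0, which is L ⇒ W
n=4: can move to 1, which is L ⇒ W
n=5: can move to 2, which is L ⇒ W
n=6: can move to 2, which is L ⇒ W
n=7: moves to 4(W), 3(W); every one is W ⇒ L
n=8: moves to 5(W), 4(W); every one is W ⇒ L
n=9: moves to 6(W), 5(W); every one is W ⇒ L
n=10: can move to 7, which is L ⇒ W
n=11: can move to 8, which is L ⇒ W
n=12: can move to 9, which is L ⇒ W
n=13: can move to 9, which is L ⇒ W
n=14: moves to 11(W), 10(W); every one is W ⇒ L
Reading off the rows marked L gives the requested list; there are 7 such values of n.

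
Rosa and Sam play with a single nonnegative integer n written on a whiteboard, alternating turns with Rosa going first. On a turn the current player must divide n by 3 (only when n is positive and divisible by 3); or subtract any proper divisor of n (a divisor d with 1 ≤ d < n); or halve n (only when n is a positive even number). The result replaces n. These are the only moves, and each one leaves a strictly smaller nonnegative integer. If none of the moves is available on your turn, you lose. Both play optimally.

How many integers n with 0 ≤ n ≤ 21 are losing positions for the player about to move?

Build the W/L table. Terminal = L. A non-terminal position is W if it has a move to some L; otherwise it is L.
n=0: no move → L
n=1: no move → L
n=2: →1(L), so W
n=3: →1(L), so W
n=4: →2(W), 3(W) — all W, so L
n=5: →4(L), so W
n=6: →4(L), so W
n=7: →6(W) only, which is W, so L
n=8: →4(L), so W
n=9: →3(W), 6(W), 8(W) — all W, so L
n=10: →9(L), so W
n=11: →10(W) only, which is W, so L
n=12: →4(L), so W
n=13: →12(W) only, which is W, so L
n=14: →7(L), so W
n=15: →5(W), 10(W), 12(W), 14(W) — all W, so L
n=16: →15(L), so W
n=17: →16(W) only, which is W, so L
n=18: →9(L), so W
n=19: →18(W) only, which is W, so L
n=20: →15(L), so W
n=21: →7(L), so W
L entries with 0 ≤ n ≤ 21: n = 0, 1, 4, 7, 9, 11, 13, 15, 17, 19; that makes 10.

10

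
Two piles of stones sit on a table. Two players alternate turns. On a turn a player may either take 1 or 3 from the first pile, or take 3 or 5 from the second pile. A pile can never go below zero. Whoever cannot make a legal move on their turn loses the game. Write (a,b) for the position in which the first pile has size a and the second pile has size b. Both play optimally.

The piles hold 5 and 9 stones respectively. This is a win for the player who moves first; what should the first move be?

Move to (4,9).

Use the standard recursion: the mover loses at a terminal position; elsewhere, the mover wins exactly when some move hands the opponent an L position.
No move ever increases a pile, so every position that can arise here has a ≤ 5 and b ≤ 9; it is enough to label the cells with 0 ≤ a ≤ 5 and 0 ≤ b ≤ 9.
Every move lowers a or b (never raises either), so fill the grid row by row in increasing a, and left to right within a row: each cell's successors are then already labelled.
      b=0  b=1  b=2  b=3  b=4  b=5  b=6  b=7  b=8  b=9
a=0:    L    L    L    W    W    W    W    W    L    L
a=1:    W    W    W    L    L    L    W    W    W    W
a=2:    L    L    L    W    W    W    W    W    L    L
a=3:    W    W    W    L    L    L    W    W    W    W
a=4:    L    L    L    W    W    W    W    W    L    L
a=5:    W    W    W    L    L    L    W    W    W    W
Cells with no legal move (terminal, hence L): (0,0), (0,1), (0,2).
The remaining L cells, each justified by listing all of its moves:
(0,8): L (options (0,5)(W), (0,3)(W) are all W)
(0,9): L (options (0,6)(W), (0,4)(W) are all W)
(1,3): L (options (0,3)(W), (1,0)(W) are all W)
(1,4): L (options (0,4)(W), (1,1)(W) are all W)
(1,5): L (options (0,5)(W), (1,2)(W), (1,0)(W) are all W)
(2,0): L (sole option (1,0)(W) is W)
(2,1): L (sole option (1,1)(W) is W)
(2,2): L (sole option (1,2)(W) is W)
(2,8): L (options (1,8)(W), (2,5)(W), (2,3)(W) are all W)
(2,9): L (options (1,9)(W), (2,6)(W), (2,4)(W) are all W)
(3,3): L (options (2,3)(W), (0,3)(W), (3,0)(W) are all W)
(3,4): L (options (2,4)(W), (0,4)(W), (3,1)(W) are all W)
(3,5): L (options (2,5)(W), (0,5)(W), (3,2)(W), (3,0)(W) are all W)
(4,0): L (options (3,0)(W), (1,0)(W) are all W)
(4,1): L (options (3,1)(W), (1,1)(W) are all W)
(4,2): L (options (3,2)(W), (1,2)(W) are all W)
(4,8): L (options (3,8)(W), (1,8)(W), (4,5)(W), (4,3)(W) are all W)
(4,9): L (options (3,9)(W), (1,9)(W), (4,6)(W), (4,4)(W) are all W)
(5,3): L (options (4,3)(W), (2,3)(W), (5,0)(W) are all W)
(5,4): L (options (4,4)(W), (2,4)(W), (5,1)(W) are all W)
(5,5): L (options (4,5)(W), (2,5)(W), (5,2)(W), (5,0)(W) are all W)
Every other cell has at least one move into one of the L cells above, so it is W.
From (5,9), the L positions reachable in one move are: (4,9), (2,9), (5,4). Any move reaching one of these is winning.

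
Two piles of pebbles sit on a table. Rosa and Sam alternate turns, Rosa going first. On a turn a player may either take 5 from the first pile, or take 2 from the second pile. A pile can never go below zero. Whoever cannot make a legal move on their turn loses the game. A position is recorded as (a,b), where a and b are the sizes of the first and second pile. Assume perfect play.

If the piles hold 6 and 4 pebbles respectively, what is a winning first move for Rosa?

Move to (1,4).

Classify positions by backward induction: terminal positions (no move available) are L. From any other position, the mover wins iff some move reaches an L.
No move ever increases a pile, so every position that can arise here has a ≤ 6 and b ≤ 4; it is enough to label the cells with 0 ≤ a ≤ 6 and 0 ≤ b ≤ 4.
Every move lowers a or b (never raises either), so fill the grid row by row in increasing a, and left to right within a row: each cell's successors are then already labelled.
      b=0  b=1  b=2  b=3  b=4
a=0:    L    L    W    W    L
a=1:    L    L    W    W    L
a=2:    L    L    W    W    L
a=3:    L    L    W    W    L
a=4:    L    L    W    W    L
a=5:    W    W    L    L    W
a=6:    W    W    L    L    W
Cells with no legal move (terminal, hence L): (0,0), (0,1), (1,0), (1,1), (2,0), (2,1), (3,0), (3,1), (4,0), (4,1).
The remaining L cells, each justified by listing all of its moves:
(0,4): the only move is to (0,2)(W), a W ⇒ L
(1,4): the only move is to (1,2)(W), a W ⇒ L
(2,4): the only move is to (2,2)(W), a W ⇒ L
(3,4): the only move is to (3,2)(W), a W ⇒ L
(4,4): the only move is to (4,2)(W), a W ⇒ L
(5,2): moves to (0,2)(W), (5,0)(W); every one is W ⇒ L
(5,3): moves to (0,3)(W), (5,1)(W); every one is W ⇒ L
(6,2): moves to (1,2)(W), (6,0)(W); every one is W ⇒ L
(6,3): moves to (1,3)(W), (6,1)(W); every one is W ⇒ L
Every other cell has at least one move into one of the L cells above, so it is W.
From (6,4), the L positions reachable in one move are: (1,4), (6,2). Any move reaching one of these is winning.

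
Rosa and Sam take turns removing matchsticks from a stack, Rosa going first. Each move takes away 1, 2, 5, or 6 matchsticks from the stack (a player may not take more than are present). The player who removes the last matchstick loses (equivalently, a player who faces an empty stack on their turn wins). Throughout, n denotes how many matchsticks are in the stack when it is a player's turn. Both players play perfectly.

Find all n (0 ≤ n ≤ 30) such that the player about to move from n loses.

Work bottom-up. With no move the player to move wins. Otherwise the position is W if at least one move leads to an L position for the opponent, and L if every move leads to a W.
n=0: no move; the opponent has just taken the last matchstick and therefore loses → W
n=1: the only move is to 0(W), a W ⇒ L
n=2: can move to 1, which is L ⇒ W
n=3: can move to 1, which is L ⇒ W
n=4: moves to 3(W), 2(W); every one is W ⇒ L
n=5: can move to 4, which is L ⇒ W
n=6: can move to 4, which is L ⇒ W
n=7: can move to 1, which is L ⇒ W
n=8: moves to 7(W), 6(W), 3(W), 2(W); every one is W ⇒ L
n=9: can move to 8, which is L ⇒ W
n=10: can move to 8, which is L ⇒ W
n=11: moves to 10(W), 9(W), 6(W), 5(W); every one is W ⇒ L
n=12: can move to 11, which is L ⇒ W
n=13: can move to 11, which is L ⇒ W
n=14: can move to 8, which is L ⇒ W
n=15: moves to 14(W), 13(W), 10(W), 9(W); every one is W ⇒ L
n=16: can move to 15, which is L ⇒ W
n=17: can move to 15, which is L ⇒ W
n=18: moves to 17(W), 16(W), 13(W), 12(W); every one is W ⇒ L
n=19: can move to 18, which is L ⇒ W
n=20: can move to 18, which is L ⇒ W
n=21: can move to 15, which is L ⇒ W
n=22: moves to 21(W), 20(W), 17(W), 16(W); every one is W ⇒ L
n=23: can move to 22, which is L ⇒ W
n=24: can move to 22, which is L ⇒ W
n=25: moves to 24(W), 23(W), 20(W), 19(W); every one is W ⇒ L
n=26: can move to 25, which is L ⇒ W
n=27: can move to 25, which is L ⇒ W
n=28: can move to 22, which is L ⇒ W
n=29: moves to 28(W), 27(W), 24(W), 23(W); every one is W ⇒ L
n=30: can move to 29, which is L ⇒ W
The losing starting values of n are exactly the entries labelled L in this table (9 of them).

1, 4, 8, 11, 15, 18, 22, 25, 29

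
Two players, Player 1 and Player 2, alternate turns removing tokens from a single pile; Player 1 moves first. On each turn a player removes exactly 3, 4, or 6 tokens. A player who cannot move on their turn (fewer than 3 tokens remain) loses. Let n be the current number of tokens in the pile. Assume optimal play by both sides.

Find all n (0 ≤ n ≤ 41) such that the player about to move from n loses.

0, 1, 2, 9, 10, 11, 18, 19, 20, 27, 28, 29, 36, 37, 38

Use the standard recursion: the mover loses at a terminal position; elsewhere, the mover wins exactly when some move hands the opponent an L position.
n=0: no move → L
n=1: no move → L
n=2: no move → L
n=3: W (go to 0, an L position)
n=4: W (go to 1, an L position)
n=5: W (go to 2, an L position)
n=6: W (go to 2, an L position)
n=7: W (go to 1, an L position)
n=8: W (go to 2, an L position)
n=9: L (options 6(W), 5(W), 3(W) are all W)
n=10: L (options 7(W), 6(W), 4(W) are all W)
n=11: L (options 8(W), 7(W), 5(W) are all W)
n=12: W (go to 9, an L position)
n=13: W (go to 10, an L position)
n=14: W (go to 11, an L position)
n=15: W (go to 11, an L position)
n=16: W (go to 10, an L position)
n=17: W (go to 11, an L position)
n=18: L (options 15(W), 14(W), 12(W) are all W)
n=19: L (options 16(W), 15(W), 13(W) are all W)
n=20: L (options 17(W), 16(W), 14(W) are all W)
n=21: W (go to 18, an L position)
n=22: W (go to 19, an L position)
n=23: W (go to 20, an L position)
n=24: W (go to 20, an L position)
n=25: W (go to 19, an L position)
n=26: W (go to 20, an L position)
n=27: L (options 24(W), 23(W), 21(W) are all W)
n=28: L (options 25(W), 24(W), 22(W) are all W)
n=29: L (options 26(W), 25(W), 23(W) are all W)
n=30: W (go to 27, an L position)
n=31: W (go to 28, an L position)
n=32: W (go to 29, an L position)
n=33: W (go to 29, an L position)
n=34: W (go to 28, an L position)
n=35: W (go to 29, an L position)
n=36: L (options 33(W), 32(W), 30(W) are all W)
n=37: L (options 34(W), 33(W), 31(W) are all W)
n=38: L (options 35(W), 34(W), 32(W) are all W)
n=39: W (go to 36, an L position)
n=40: W (go to 37, an L position)
n=41: W (go to 38, an L position)
The losing starting values of n are exactly the entries labelled L in this table (15 of them).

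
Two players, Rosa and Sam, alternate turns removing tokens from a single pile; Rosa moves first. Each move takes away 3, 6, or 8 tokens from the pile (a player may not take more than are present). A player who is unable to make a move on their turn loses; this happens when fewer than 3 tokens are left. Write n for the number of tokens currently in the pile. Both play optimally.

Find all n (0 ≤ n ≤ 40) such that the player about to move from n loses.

Classify positions by backward induction: terminal positions (no move available) are L. From any other position, the mover wins iff some move reaches an L.
n=0: no move → L
n=1: no move → L
n=2: no move → L
n=3: →0(L), so W
n=4: →1(L), so W
n=5: →2(L), so W
n=6: →0(L), so W
n=7: →1(L), so W
n=8: →2(L), so W
n=9: →1(L), so W
n=10: →2(L), so W
n=11: →8(W), 5(W), 3(W) — all W, so L
n=12: →9(W), 6(W), 4(W) — all W, so L
n=13: →10(W), 7(W), 5(W) — all W, so L
n=14: →11(L), so W
n=15: →12(L), so W
n=16: →13(L), so W
n=17: →11(L), so W
n=18: →12(L), so W
n=19: →13(L), so W
n=20: →12(L), so W
n=21: →13(L), so W
n=22: →19(W), 16(W), 14(W) — all W, so L
n=23: →20(W), 17(W), 15(W) — all W, so L
n=24: →21(W), 18(W), 16(W) — all W, so L
n=25: →22(L), so W
n=26: →23(L), so W
n=27: →24(L), so W
n=28: →22(L), so W
n=29: →23(L), so W
n=30: →24(L), so W
n=31: →23(L), so W
n=32: →24(L), so W
n=33: →30(W), 27(W), 25(W) — all W, so L
n=34: →31(W), 28(W), 26(W) — all W, so L
n=35: →32(W), 29(W), 27(W) — all W, so L
n=36: →33(L), so W
n=37: →34(L), so W
n=38: →35(L), so W
n=39: →33(L), so W
n=40: →34(L), so W
Reading off the rows marked L gives the requested list; there are 12 such values of n.

0, 1, 2, 11, 12, 13, 22, 23, 24, 33, 34, 35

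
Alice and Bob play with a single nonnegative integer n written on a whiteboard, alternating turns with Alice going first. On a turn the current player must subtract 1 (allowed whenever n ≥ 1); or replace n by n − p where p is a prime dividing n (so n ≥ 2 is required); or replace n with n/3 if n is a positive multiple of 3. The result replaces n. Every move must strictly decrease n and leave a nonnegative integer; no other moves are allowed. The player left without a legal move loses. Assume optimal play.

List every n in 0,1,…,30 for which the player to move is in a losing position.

Label each position W (a win for the player to move) or L (a loss). A position with no legal move is L; any other position is W exactly when some move reaches an L, and L when every move reaches a W.
n=0: no move → L
n=1: reaches L-position 0 → W
n=2: reaches L-position 0 → W
n=3: reaches L-position 0 → W
n=4: only reaches 2(W), 3(W), all W → L
n=5: reaches L-position 0 → W
n=6: reaches L-position 4 → W
n=7: reaches L-position 0 → W
n=8: only reaches 6(W), 7(W), all W → L
n=9: reaches L-position 8 → W
n=10: reaches L-position 8 → W
n=11: reaches L-position 0 → W
n=12: reaches L-position 4 → W
n=13: reaches L-position 0 → W
n=14: only reaches 7(W), 12(W), 13(W), all W → L
n=15: reaches L-position 14 → W
n=16: reaches L-position 14 → W
n=17: reaches L-position 0 → W
n=18: only reaches 6(W), 15(W), 16(W), 17(W), all W → L
n=19: reaches L-position 0 → W
n=20: reaches L-position 18 → W
n=21: reaches L-position 14 → W
n=22: only reaches 11(W), 20(W), 21(W), all W → L
n=23: reaches L-position 0 → W
n=24: reaches L-position 8 → W
n=25: only reaches 20(W), 24(W), all W → L
n=26: reaches L-position 25 → W
n=27: only reaches 9(W), 24(W), 26(W), all W → L
n=28: reaches L-position 27 → W
n=29: reaches L-position 0 → W
n=30: reaches L-position 25 → W
The losing starting values of n are exactly the entries labelled L in this table (8 of them).

0, 4, 8, 14, 18, 22, 25, 27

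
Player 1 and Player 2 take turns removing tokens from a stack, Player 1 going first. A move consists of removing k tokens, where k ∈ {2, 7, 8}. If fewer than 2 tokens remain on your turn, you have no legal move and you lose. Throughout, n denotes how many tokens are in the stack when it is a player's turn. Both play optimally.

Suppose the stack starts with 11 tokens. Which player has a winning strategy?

Build the W/L table. Terminal = L. A non-terminal position is W if it has a move to some L; otherwise it is L.
n=0: no move → L
n=1: no move → L
n=2: can move to 0, which is L ⇒ W
n=3: can move to 1, which is L ⇒ W
n=4: the only move is to 2(W), a W ⇒ L
n=5: the only move is to 3(W), a W ⇒ L
n=6: can move to 4, which is L ⇒ W
n=7: can move to 5, which is L ⇒ W
n=8: can move to 1, which is L ⇒ W
n=9: can move to 1, which is L ⇒ W
n=10: moves to 8(W), 3(W), 2(W); every one is W ⇒ L
n=11: can move to 4, which is L ⇒ W
From 11 Player 1 can remove 7, leaving 4, reaching an L position.

Player 1 wins.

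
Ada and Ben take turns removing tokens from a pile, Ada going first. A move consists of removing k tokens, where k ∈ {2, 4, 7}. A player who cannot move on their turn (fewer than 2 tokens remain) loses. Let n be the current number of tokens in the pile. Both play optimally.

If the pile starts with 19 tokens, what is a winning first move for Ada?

Remove 4, leaving 15.

Build the W/L table. Terminal = L. A non-terminal position is W if it has a move to some L; otherwise it is L.
n=0: no move → L
n=1: no move → L
n=2: can move to 0, which is L ⇒ W
n=3: can move to 1, which is L ⇒ W
n=4: can move to 0, which is L ⇒ W
n=5: can move to 1, which is L ⇒ W
n=6: moves to 4(W), 2(W); every one is W ⇒ L
n=7: can move to 0, which is L ⇒ W
n=8: can move to 6, which is L ⇒ W
n=9: moves to 7(W), 5(W), 2(W); every one is W ⇒ L
n=10: can move to 6, which is L ⇒ W
n=11: can move to 9, which is L ⇒ W
n=12: moves to 10(W), 8(W), 5(W); every one is W ⇒ L
n=13: can move to 9, which is L ⇒ W
n=14: can move to 12, which is L ⇒ W
n=15: moves to 13(W), 11(W), 8(W); every one is W ⇒ L
n=16: can move to 12, which is L ⇒ W
n=17: can move to 15, which is L ⇒ W
n=18: moves to 16(W), 14(W), 11(W); every one is W ⇒ L
n=19: can move to 15, which is L ⇒ W
From 19, the L positions reachable in one move are: 15, 12. Any move reaching one of these is winning.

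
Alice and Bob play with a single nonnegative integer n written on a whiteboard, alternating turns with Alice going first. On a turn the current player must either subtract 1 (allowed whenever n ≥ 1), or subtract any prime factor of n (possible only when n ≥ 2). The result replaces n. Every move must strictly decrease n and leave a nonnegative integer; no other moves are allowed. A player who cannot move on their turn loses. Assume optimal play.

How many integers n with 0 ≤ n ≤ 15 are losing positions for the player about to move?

4

Use the standard recursion: the mover loses at a terminal position; elsewhere, the mover wins exactly when some move hands the opponent an L position.
n=0: no move → L
n=1: →0(L), so W
n=2: →0(L), so W
n=3: →0(L), so W
n=4: →2(W), 3(W) — all W, so L
n=5: →0(L), so W
n=6: →4(L), so W
n=7: →0(L), so W
n=8: →6(W), 7(W) — all W, so L
n=9: →8(L), so W
n=10: →8(L), so W
n=11: →0(L), so W
n=12: →9(W), 10(W), 11(W) — all W, so L
n=13: →0(L), so W
n=14: →12(L), so W
n=15: →12(L), so W
L entries with 0 ≤ n ≤ 15: n = 0, 4, 8, 12; that makes 4.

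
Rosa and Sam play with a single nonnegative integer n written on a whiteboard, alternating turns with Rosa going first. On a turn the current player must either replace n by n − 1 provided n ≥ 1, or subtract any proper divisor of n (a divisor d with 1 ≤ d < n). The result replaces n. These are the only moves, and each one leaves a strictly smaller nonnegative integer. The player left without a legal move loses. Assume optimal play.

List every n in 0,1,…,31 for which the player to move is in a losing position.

Compute win/loss labels from the base case upward. A position with no move is L. Any other position is W if it can reach an L in one move, else L.
n=0: no move → L
n=1: W (go to 0, an L position)
n=2: L (sole option 1(W) is W)
n=3: W (go to 2, an L position)
n=4: W (go to 2, an L position)
n=5: L (sole option 4(W) is W)
n=6: W (go to 5, an L position)
n=7: L (sole option 6(W) is W)
n=8: W (go to 7, an L position)
n=9: L (options 6(W), 8(W) are all W)
n=10: W (go to 5, an L position)
n=11: L (sole option 10(W) is W)
n=12: W (go to 9, an L position)
n=13: L (sole option 12(W) is W)
n=14: W (go to 7, an L position)
n=15: L (options 10(W), 12(W), 14(W) are all W)
n=16: W (go to 15, an L position)
n=17: L (sole option 16(W) is W)
n=18: W (go to 9, an L position)
n=19: L (sole option 18(W) is W)
n=20: W (go to 15, an L position)
n=21: L (options 14(W), 18(W), 20(W) are all W)
n=22: W (go to 11, an L position)
n=23: L (sole option 22(W) is W)
n=24: W (go to 21, an L position)
n=25: L (options 20(W), 24(W) are all W)
n=26: W (go to 13, an L position)
n=27: L (options 18(W), 24(W), 26(W) are all W)
n=28: W (go to 21, an L position)
n=29: L (sole option 28(W) is W)
n=30: W (go to 15, an L position)
n=31: L (sole option 30(W) is W)
The losing starting values of n are exactly the entries labelled L in this table (16 of them).

0, 2, 5, 7, 9, 11, 13, 15, 17, 19, 21, 23, 25, 27, 29, 31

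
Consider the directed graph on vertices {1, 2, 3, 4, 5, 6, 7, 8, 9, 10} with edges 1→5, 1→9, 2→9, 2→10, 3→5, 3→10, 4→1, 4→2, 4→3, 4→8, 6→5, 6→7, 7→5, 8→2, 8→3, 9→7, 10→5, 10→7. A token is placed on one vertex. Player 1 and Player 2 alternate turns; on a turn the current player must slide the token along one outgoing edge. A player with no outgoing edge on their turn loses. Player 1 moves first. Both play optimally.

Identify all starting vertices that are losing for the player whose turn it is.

Positions with no move are L. A position that does have a move is losing for the player to move precisely when every available move leads to a winning position for the opponent. Fill in the labels:
Every edge goes from a vertex to one that appears earlier in the order 5, 7, 6, 10, 9, 1, 3, 2, 8, 4, so processing vertices in that order labels each vertex after all of its successors.
5: no outgoing edge → L
7: can move to 5, which is L ⇒ W
6: can move to 5, which is L ⇒ W
10: can move to 5, which is L ⇒ W
9: the only move is to 7(W), a W ⇒ L
1: can move to 9, which is L ⇒ W
3: can move to 5, which is L ⇒ W
2: can move to 9, which is L ⇒ W
8: moves to 2(W), 3(W); every one is W ⇒ L
4: can move to 8, which is L ⇒ W
The losing starting vertices are exactly the entries labelled L in this table (3 of them).

5, 8, 9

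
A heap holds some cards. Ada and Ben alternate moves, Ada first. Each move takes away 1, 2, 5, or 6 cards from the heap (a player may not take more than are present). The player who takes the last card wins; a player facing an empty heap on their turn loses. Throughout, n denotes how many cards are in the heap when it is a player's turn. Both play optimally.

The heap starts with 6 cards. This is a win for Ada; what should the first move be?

Remove 6, leaving 0.

Build the W/L table. Terminal = L. A non-terminal position is W if it has a move to some L; otherwise it is L.
n=0: no move → L
n=1: →0(L), so W
n=2: →0(L), so W
n=3: →2(W), 1(W) — all W, so L
n=4: →3(L), so W
n=5: →3(L), so W
n=6: →0(L), so W
From 6, the L positions reachable in one move are: 0.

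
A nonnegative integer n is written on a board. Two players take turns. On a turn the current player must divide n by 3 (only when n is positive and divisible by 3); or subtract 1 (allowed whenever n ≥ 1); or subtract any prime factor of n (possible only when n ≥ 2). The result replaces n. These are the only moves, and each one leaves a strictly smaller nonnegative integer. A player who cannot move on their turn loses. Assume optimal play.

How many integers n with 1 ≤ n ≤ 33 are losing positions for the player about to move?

8

Positions with no move are L. A position that does have a move is losing for the player to move precisely when every available move leads to a winning position for the opponent. Fill in the labels:
n=0: no move → L
n=1: W (go to 0, an L position)
n=2: W (go to 0, an L position)
n=3: W (go to 0, an L position)
n=4: L (options 2(W), 3(W) are all W)
n=5: W (go to 0, an L position)
n=6: W (go to 4, an L position)
n=7: W (go to 0, an L position)
n=8: L (options 6(W), 7(W) are all W)
n=9: W (go to 8, an L position)
n=10: W (go to 8, an L position)
n=11: W (go to 0, an L position)
n=12: W (go to 4, an L position)
n=13: W (go to 0, an L position)
n=14: L (options 7(W), 12(W), 13(W) are all W)
n=15: W (go to 14, an L position)
n=16: W (go to 14, an L position)
n=17: W (go to 0, an L position)
n=18: L (options 6(W), 15(W), 16(W), 17(W) are all W)
n=19: W (go to 0, an L position)
n=20: W (go to 18, an L position)
n=21: W (go to 14, an L position)
n=22: L (options 11(W), 20(W), 21(W) are all W)
n=23: W (go to 0, an L position)
n=24: W (go to 8, an L position)
n=25: L (options 20(W), 24(W) are all W)
n=26: W (go to 25, an L position)
n=27: L (options 9(W), 24(W), 26(W) are all W)
n=28: W (go to 27, an L position)
n=29: W (go to 0, an L position)
n=30: W (go to 25, an L position)
n=31: W (go to 0, an L position)
n=32: L (options 30(W), 31(W) are all W)
n=33: W (go to 22, an L position)
L entries with 1 ≤ n ≤ 33 (n=0 is outside the asked range and is not counted): n = 4, 8, 14, 18, 22, 25, 27, 32; that makes 8.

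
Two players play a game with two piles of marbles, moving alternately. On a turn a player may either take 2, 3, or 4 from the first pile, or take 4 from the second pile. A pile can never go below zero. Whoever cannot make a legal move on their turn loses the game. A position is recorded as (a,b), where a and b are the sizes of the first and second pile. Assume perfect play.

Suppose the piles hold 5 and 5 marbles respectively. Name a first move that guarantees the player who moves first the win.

Positions with no move are L. A position that does have a move is losing for the player to move precisely when every available move leads to a winning position for the opponent. Fill in the labels:
No move ever increases a pile, so every position that can arise here has a ≤ 5 and b ≤ 5; it is enough to label the cells with 0 ≤ a ≤ 5 and 0 ≤ b ≤ 5.
Every move lowers a or b (never raises either), so fill the grid row by row in increasing a, and left to right within a row: each cell's successors are then already labelled.
      b=0  b=1  b=2  b=3  b=4  b=5
a=0:    L    L    L    L    W    W
a=1:    L    L    L    L    W    W
a=2:    W    W    W    W    L    L
a=3:    W    W    W    W    L    L
a=4:    W    W    W    W    W    W
a=5:    W    W    W    W    W    W
Cells with no legal move (terminal, hence L): (0,0), (0,1), (0,2), (0,3), (1,0), (1,1), (1,2), (1,3).
The remaining L cells, each justified by listing all of its moves:
(2,4): →(0,4)(W), (2,0)(W) — all W, so L
(2,5): →(0,5)(W), (2,1)(W) — all W, so L
(3,4): →(1,4)(W), (0,4)(W), (3,0)(W) — all W, so L
(3,5): →(1,5)(W), (0,5)(W), (3,1)(W) — all W, so L
Every other cell has at least one move into one of the L cells above, so it is W.
From (5,5), the L positions reachable in one move are: (3,5), (2,5). Any move reaching one of these is winning.

Move to (3,5).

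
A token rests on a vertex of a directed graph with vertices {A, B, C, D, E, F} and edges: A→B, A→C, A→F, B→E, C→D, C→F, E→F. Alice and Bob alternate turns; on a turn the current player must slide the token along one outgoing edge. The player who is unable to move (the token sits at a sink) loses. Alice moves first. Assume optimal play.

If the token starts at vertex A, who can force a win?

Alice wins.

Compute win/loss labels from the base case upward. A position with no move is L. Any other position is W if it can reach an L in one move, else L.
Every edge goes from a vertex to one that appears earlier in the order F, D, C, E, B, A, so processing vertices in that order labels each vertex after all of its successors.
F: no outgoing edge → L
D: no outgoing edge → L
C: →D(L), so W
E: →F(L), so W
B: →E(W) only, which is W, so L
A: →B(L), so W
From A Alice can move to B, reaching an L position.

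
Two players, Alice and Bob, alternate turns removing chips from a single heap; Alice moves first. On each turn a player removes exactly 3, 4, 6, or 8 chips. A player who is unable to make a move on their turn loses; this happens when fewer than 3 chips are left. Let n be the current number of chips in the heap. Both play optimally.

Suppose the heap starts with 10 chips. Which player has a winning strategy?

Work bottom-up. With no move the player to move loses. Otherwise the position is W if at least one move leads to an L position for the opponent, and L if every move leads to a W.
n=0: no move → L
n=1: no move → L
n=2: no move → L
n=3: W (go to 0, an L position)
n=4: W (go to 1, an L position)
n=5: W (go to 2, an L position)
n=6: W (go to 2, an L position)
n=7: W (go to 1, an L position)
n=8: W (go to 2, an L position)
n=9: W (go to 1, an L position)
n=10: W (go to 2, an L position)
From 10 Alice can remove 8, leaving 2, reaching an L position.

Alice wins.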